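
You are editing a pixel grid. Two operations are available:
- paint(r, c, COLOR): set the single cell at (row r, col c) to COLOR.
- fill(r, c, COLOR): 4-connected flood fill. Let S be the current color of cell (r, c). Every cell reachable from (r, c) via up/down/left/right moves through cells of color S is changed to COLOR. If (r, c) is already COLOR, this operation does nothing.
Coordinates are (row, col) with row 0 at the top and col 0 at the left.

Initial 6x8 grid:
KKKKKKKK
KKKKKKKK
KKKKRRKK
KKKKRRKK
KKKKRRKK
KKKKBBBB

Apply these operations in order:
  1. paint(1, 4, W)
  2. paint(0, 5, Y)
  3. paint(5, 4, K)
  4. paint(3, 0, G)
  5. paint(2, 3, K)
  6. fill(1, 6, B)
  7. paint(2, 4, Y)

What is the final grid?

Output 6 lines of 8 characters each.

After op 1 paint(1,4,W):
KKKKKKKK
KKKKWKKK
KKKKRRKK
KKKKRRKK
KKKKRRKK
KKKKBBBB
After op 2 paint(0,5,Y):
KKKKKYKK
KKKKWKKK
KKKKRRKK
KKKKRRKK
KKKKRRKK
KKKKBBBB
After op 3 paint(5,4,K):
KKKKKYKK
KKKKWKKK
KKKKRRKK
KKKKRRKK
KKKKRRKK
KKKKKBBB
After op 4 paint(3,0,G):
KKKKKYKK
KKKKWKKK
KKKKRRKK
GKKKRRKK
KKKKRRKK
KKKKKBBB
After op 5 paint(2,3,K):
KKKKKYKK
KKKKWKKK
KKKKRRKK
GKKKRRKK
KKKKRRKK
KKKKKBBB
After op 6 fill(1,6,B) [11 cells changed]:
KKKKKYBB
KKKKWBBB
KKKKRRBB
GKKKRRBB
KKKKRRBB
KKKKKBBB
After op 7 paint(2,4,Y):
KKKKKYBB
KKKKWBBB
KKKKYRBB
GKKKRRBB
KKKKRRBB
KKKKKBBB

Answer: KKKKKYBB
KKKKWBBB
KKKKYRBB
GKKKRRBB
KKKKRRBB
KKKKKBBB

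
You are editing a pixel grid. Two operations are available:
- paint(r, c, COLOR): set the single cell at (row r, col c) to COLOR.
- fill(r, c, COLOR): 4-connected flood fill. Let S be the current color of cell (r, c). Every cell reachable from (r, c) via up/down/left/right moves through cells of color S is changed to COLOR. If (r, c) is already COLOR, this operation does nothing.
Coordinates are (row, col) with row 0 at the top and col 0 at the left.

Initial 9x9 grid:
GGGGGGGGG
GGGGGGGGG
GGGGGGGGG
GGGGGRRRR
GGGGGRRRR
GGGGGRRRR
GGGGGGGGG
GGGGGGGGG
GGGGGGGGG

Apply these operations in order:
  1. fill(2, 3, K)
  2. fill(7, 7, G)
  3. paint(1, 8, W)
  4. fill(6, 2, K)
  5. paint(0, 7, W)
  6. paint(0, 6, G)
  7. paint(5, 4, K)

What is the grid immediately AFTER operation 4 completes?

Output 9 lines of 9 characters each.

Answer: KKKKKKKKK
KKKKKKKKW
KKKKKKKKK
KKKKKRRRR
KKKKKRRRR
KKKKKRRRR
KKKKKKKKK
KKKKKKKKK
KKKKKKKKK

Derivation:
After op 1 fill(2,3,K) [69 cells changed]:
KKKKKKKKK
KKKKKKKKK
KKKKKKKKK
KKKKKRRRR
KKKKKRRRR
KKKKKRRRR
KKKKKKKKK
KKKKKKKKK
KKKKKKKKK
After op 2 fill(7,7,G) [69 cells changed]:
GGGGGGGGG
GGGGGGGGG
GGGGGGGGG
GGGGGRRRR
GGGGGRRRR
GGGGGRRRR
GGGGGGGGG
GGGGGGGGG
GGGGGGGGG
After op 3 paint(1,8,W):
GGGGGGGGG
GGGGGGGGW
GGGGGGGGG
GGGGGRRRR
GGGGGRRRR
GGGGGRRRR
GGGGGGGGG
GGGGGGGGG
GGGGGGGGG
After op 4 fill(6,2,K) [68 cells changed]:
KKKKKKKKK
KKKKKKKKW
KKKKKKKKK
KKKKKRRRR
KKKKKRRRR
KKKKKRRRR
KKKKKKKKK
KKKKKKKKK
KKKKKKKKK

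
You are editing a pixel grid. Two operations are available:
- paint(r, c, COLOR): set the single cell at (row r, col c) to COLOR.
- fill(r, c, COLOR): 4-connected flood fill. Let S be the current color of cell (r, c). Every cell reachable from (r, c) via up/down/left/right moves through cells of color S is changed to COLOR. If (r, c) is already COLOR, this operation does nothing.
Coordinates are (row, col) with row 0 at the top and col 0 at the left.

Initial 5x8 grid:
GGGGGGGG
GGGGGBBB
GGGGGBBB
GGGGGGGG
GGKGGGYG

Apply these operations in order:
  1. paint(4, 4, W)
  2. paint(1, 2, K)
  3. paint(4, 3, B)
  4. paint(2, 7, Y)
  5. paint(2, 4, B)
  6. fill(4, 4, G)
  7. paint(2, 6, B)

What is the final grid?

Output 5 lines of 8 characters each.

Answer: GGGGGGGG
GGKGGBBB
GGGGBBBY
GGGGGGGG
GGKBGGYG

Derivation:
After op 1 paint(4,4,W):
GGGGGGGG
GGGGGBBB
GGGGGBBB
GGGGGGGG
GGKGWGYG
After op 2 paint(1,2,K):
GGGGGGGG
GGKGGBBB
GGGGGBBB
GGGGGGGG
GGKGWGYG
After op 3 paint(4,3,B):
GGGGGGGG
GGKGGBBB
GGGGGBBB
GGGGGGGG
GGKBWGYG
After op 4 paint(2,7,Y):
GGGGGGGG
GGKGGBBB
GGGGGBBY
GGGGGGGG
GGKBWGYG
After op 5 paint(2,4,B):
GGGGGGGG
GGKGGBBB
GGGGBBBY
GGGGGGGG
GGKBWGYG
After op 6 fill(4,4,G) [1 cells changed]:
GGGGGGGG
GGKGGBBB
GGGGBBBY
GGGGGGGG
GGKBGGYG
After op 7 paint(2,6,B):
GGGGGGGG
GGKGGBBB
GGGGBBBY
GGGGGGGG
GGKBGGYG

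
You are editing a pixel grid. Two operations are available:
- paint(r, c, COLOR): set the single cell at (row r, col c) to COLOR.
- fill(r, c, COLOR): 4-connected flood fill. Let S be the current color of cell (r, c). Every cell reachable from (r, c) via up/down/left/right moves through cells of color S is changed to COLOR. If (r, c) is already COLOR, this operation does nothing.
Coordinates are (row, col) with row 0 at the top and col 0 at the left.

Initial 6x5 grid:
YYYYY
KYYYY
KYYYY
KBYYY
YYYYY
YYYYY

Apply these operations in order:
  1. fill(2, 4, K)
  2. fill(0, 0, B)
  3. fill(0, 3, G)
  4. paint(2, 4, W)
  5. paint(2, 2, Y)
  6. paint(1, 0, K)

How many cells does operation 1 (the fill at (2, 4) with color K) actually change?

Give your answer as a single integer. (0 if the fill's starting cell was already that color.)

After op 1 fill(2,4,K) [26 cells changed]:
KKKKK
KKKKK
KKKKK
KBKKK
KKKKK
KKKKK

Answer: 26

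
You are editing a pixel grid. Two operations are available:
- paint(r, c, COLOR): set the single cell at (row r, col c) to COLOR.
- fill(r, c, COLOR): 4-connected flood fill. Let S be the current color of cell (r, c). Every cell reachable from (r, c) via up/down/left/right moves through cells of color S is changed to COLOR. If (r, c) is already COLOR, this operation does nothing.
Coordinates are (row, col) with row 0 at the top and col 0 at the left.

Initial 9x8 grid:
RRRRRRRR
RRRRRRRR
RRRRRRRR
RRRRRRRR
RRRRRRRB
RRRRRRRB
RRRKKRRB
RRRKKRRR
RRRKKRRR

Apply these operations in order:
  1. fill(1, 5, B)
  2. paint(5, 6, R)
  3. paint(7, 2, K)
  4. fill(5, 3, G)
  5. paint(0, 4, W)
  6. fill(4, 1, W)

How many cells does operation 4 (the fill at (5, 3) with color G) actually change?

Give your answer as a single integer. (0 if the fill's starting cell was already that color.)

Answer: 64

Derivation:
After op 1 fill(1,5,B) [63 cells changed]:
BBBBBBBB
BBBBBBBB
BBBBBBBB
BBBBBBBB
BBBBBBBB
BBBBBBBB
BBBKKBBB
BBBKKBBB
BBBKKBBB
After op 2 paint(5,6,R):
BBBBBBBB
BBBBBBBB
BBBBBBBB
BBBBBBBB
BBBBBBBB
BBBBBBRB
BBBKKBBB
BBBKKBBB
BBBKKBBB
After op 3 paint(7,2,K):
BBBBBBBB
BBBBBBBB
BBBBBBBB
BBBBBBBB
BBBBBBBB
BBBBBBRB
BBBKKBBB
BBKKKBBB
BBBKKBBB
After op 4 fill(5,3,G) [64 cells changed]:
GGGGGGGG
GGGGGGGG
GGGGGGGG
GGGGGGGG
GGGGGGGG
GGGGGGRG
GGGKKGGG
GGKKKGGG
GGGKKGGG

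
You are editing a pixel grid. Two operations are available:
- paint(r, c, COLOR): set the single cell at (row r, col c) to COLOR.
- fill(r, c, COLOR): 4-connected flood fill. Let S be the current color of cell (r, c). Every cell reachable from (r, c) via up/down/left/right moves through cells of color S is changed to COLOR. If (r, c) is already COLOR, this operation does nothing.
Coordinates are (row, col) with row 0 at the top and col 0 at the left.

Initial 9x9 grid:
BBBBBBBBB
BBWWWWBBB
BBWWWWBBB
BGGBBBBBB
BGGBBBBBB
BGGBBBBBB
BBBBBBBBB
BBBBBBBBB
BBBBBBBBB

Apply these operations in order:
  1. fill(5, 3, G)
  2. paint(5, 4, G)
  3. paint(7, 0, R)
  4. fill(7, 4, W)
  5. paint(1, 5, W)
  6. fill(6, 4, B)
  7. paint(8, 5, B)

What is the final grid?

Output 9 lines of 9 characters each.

After op 1 fill(5,3,G) [67 cells changed]:
GGGGGGGGG
GGWWWWGGG
GGWWWWGGG
GGGGGGGGG
GGGGGGGGG
GGGGGGGGG
GGGGGGGGG
GGGGGGGGG
GGGGGGGGG
After op 2 paint(5,4,G):
GGGGGGGGG
GGWWWWGGG
GGWWWWGGG
GGGGGGGGG
GGGGGGGGG
GGGGGGGGG
GGGGGGGGG
GGGGGGGGG
GGGGGGGGG
After op 3 paint(7,0,R):
GGGGGGGGG
GGWWWWGGG
GGWWWWGGG
GGGGGGGGG
GGGGGGGGG
GGGGGGGGG
GGGGGGGGG
RGGGGGGGG
GGGGGGGGG
After op 4 fill(7,4,W) [72 cells changed]:
WWWWWWWWW
WWWWWWWWW
WWWWWWWWW
WWWWWWWWW
WWWWWWWWW
WWWWWWWWW
WWWWWWWWW
RWWWWWWWW
WWWWWWWWW
After op 5 paint(1,5,W):
WWWWWWWWW
WWWWWWWWW
WWWWWWWWW
WWWWWWWWW
WWWWWWWWW
WWWWWWWWW
WWWWWWWWW
RWWWWWWWW
WWWWWWWWW
After op 6 fill(6,4,B) [80 cells changed]:
BBBBBBBBB
BBBBBBBBB
BBBBBBBBB
BBBBBBBBB
BBBBBBBBB
BBBBBBBBB
BBBBBBBBB
RBBBBBBBB
BBBBBBBBB
After op 7 paint(8,5,B):
BBBBBBBBB
BBBBBBBBB
BBBBBBBBB
BBBBBBBBB
BBBBBBBBB
BBBBBBBBB
BBBBBBBBB
RBBBBBBBB
BBBBBBBBB

Answer: BBBBBBBBB
BBBBBBBBB
BBBBBBBBB
BBBBBBBBB
BBBBBBBBB
BBBBBBBBB
BBBBBBBBB
RBBBBBBBB
BBBBBBBBB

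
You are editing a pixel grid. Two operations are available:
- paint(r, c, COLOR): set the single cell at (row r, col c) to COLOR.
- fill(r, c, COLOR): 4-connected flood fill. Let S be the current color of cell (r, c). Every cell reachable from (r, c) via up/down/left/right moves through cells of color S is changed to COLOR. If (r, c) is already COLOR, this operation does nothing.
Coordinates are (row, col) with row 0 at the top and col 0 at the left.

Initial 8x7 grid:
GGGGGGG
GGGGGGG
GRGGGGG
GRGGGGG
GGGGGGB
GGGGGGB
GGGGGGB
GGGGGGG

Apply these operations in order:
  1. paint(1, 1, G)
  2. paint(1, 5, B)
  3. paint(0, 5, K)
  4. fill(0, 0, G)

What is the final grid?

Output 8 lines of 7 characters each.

After op 1 paint(1,1,G):
GGGGGGG
GGGGGGG
GRGGGGG
GRGGGGG
GGGGGGB
GGGGGGB
GGGGGGB
GGGGGGG
After op 2 paint(1,5,B):
GGGGGGG
GGGGGBG
GRGGGGG
GRGGGGG
GGGGGGB
GGGGGGB
GGGGGGB
GGGGGGG
After op 3 paint(0,5,K):
GGGGGKG
GGGGGBG
GRGGGGG
GRGGGGG
GGGGGGB
GGGGGGB
GGGGGGB
GGGGGGG
After op 4 fill(0,0,G) [0 cells changed]:
GGGGGKG
GGGGGBG
GRGGGGG
GRGGGGG
GGGGGGB
GGGGGGB
GGGGGGB
GGGGGGG

Answer: GGGGGKG
GGGGGBG
GRGGGGG
GRGGGGG
GGGGGGB
GGGGGGB
GGGGGGB
GGGGGGG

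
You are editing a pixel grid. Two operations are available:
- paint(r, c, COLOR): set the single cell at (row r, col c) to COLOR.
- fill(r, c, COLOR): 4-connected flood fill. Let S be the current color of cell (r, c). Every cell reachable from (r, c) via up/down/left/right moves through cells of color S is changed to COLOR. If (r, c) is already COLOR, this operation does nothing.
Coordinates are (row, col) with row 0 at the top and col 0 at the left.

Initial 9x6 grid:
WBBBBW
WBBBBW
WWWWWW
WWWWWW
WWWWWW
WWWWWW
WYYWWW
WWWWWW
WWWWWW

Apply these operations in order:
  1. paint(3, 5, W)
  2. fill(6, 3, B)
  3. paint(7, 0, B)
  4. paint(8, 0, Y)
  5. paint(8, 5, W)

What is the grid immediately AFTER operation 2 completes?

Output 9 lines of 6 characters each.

After op 1 paint(3,5,W):
WBBBBW
WBBBBW
WWWWWW
WWWWWW
WWWWWW
WWWWWW
WYYWWW
WWWWWW
WWWWWW
After op 2 fill(6,3,B) [44 cells changed]:
BBBBBB
BBBBBB
BBBBBB
BBBBBB
BBBBBB
BBBBBB
BYYBBB
BBBBBB
BBBBBB

Answer: BBBBBB
BBBBBB
BBBBBB
BBBBBB
BBBBBB
BBBBBB
BYYBBB
BBBBBB
BBBBBB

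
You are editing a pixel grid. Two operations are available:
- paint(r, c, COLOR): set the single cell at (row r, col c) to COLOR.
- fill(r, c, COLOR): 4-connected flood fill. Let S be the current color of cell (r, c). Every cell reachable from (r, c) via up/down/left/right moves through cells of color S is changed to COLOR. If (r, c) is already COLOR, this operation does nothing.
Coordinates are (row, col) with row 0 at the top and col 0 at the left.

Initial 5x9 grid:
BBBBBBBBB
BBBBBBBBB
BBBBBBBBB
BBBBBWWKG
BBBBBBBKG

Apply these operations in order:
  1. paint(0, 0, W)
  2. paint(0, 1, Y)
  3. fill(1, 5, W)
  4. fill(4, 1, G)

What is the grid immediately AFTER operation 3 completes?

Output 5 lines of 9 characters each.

Answer: WYWWWWWWW
WWWWWWWWW
WWWWWWWWW
WWWWWWWKG
WWWWWWWKG

Derivation:
After op 1 paint(0,0,W):
WBBBBBBBB
BBBBBBBBB
BBBBBBBBB
BBBBBWWKG
BBBBBBBKG
After op 2 paint(0,1,Y):
WYBBBBBBB
BBBBBBBBB
BBBBBBBBB
BBBBBWWKG
BBBBBBBKG
After op 3 fill(1,5,W) [37 cells changed]:
WYWWWWWWW
WWWWWWWWW
WWWWWWWWW
WWWWWWWKG
WWWWWWWKG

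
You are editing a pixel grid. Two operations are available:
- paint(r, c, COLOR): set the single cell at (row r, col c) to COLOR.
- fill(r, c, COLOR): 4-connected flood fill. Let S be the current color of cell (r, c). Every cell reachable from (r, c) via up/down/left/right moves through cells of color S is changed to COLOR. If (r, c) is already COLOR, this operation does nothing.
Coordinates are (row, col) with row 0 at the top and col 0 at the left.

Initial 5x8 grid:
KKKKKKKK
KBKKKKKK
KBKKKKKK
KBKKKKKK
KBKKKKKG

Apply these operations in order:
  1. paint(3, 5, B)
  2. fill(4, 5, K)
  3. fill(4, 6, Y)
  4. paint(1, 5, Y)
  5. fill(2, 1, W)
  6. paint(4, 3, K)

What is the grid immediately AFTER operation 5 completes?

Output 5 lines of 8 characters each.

After op 1 paint(3,5,B):
KKKKKKKK
KBKKKKKK
KBKKKKKK
KBKKKBKK
KBKKKKKG
After op 2 fill(4,5,K) [0 cells changed]:
KKKKKKKK
KBKKKKKK
KBKKKKKK
KBKKKBKK
KBKKKKKG
After op 3 fill(4,6,Y) [34 cells changed]:
YYYYYYYY
YBYYYYYY
YBYYYYYY
YBYYYBYY
YBYYYYYG
After op 4 paint(1,5,Y):
YYYYYYYY
YBYYYYYY
YBYYYYYY
YBYYYBYY
YBYYYYYG
After op 5 fill(2,1,W) [4 cells changed]:
YYYYYYYY
YWYYYYYY
YWYYYYYY
YWYYYBYY
YWYYYYYG

Answer: YYYYYYYY
YWYYYYYY
YWYYYYYY
YWYYYBYY
YWYYYYYG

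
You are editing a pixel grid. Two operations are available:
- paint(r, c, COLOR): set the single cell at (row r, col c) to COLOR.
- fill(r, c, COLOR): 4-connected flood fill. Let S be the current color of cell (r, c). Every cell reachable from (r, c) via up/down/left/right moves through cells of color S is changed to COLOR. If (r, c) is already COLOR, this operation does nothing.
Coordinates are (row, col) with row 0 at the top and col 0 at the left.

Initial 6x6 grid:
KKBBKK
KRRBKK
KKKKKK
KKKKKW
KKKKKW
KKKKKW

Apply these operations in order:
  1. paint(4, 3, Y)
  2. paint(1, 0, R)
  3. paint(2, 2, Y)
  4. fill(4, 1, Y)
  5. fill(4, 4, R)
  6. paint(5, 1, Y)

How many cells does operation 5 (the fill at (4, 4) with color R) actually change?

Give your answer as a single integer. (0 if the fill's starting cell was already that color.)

After op 1 paint(4,3,Y):
KKBBKK
KRRBKK
KKKKKK
KKKKKW
KKKYKW
KKKKKW
After op 2 paint(1,0,R):
KKBBKK
RRRBKK
KKKKKK
KKKKKW
KKKYKW
KKKKKW
After op 3 paint(2,2,Y):
KKBBKK
RRRBKK
KKYKKK
KKKKKW
KKKYKW
KKKKKW
After op 4 fill(4,1,Y) [23 cells changed]:
KKBBYY
RRRBYY
YYYYYY
YYYYYW
YYYYYW
YYYYYW
After op 5 fill(4,4,R) [25 cells changed]:
KKBBRR
RRRBRR
RRRRRR
RRRRRW
RRRRRW
RRRRRW

Answer: 25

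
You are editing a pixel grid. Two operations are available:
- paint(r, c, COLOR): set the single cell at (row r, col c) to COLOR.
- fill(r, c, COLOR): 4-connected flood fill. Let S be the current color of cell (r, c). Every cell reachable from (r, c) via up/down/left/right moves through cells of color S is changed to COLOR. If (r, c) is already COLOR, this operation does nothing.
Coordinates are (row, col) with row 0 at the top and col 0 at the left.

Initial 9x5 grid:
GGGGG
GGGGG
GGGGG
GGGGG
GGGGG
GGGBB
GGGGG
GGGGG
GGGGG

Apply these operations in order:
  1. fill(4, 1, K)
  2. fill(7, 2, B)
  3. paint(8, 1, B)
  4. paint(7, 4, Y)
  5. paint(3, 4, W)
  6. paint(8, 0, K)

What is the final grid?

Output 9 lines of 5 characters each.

After op 1 fill(4,1,K) [43 cells changed]:
KKKKK
KKKKK
KKKKK
KKKKK
KKKKK
KKKBB
KKKKK
KKKKK
KKKKK
After op 2 fill(7,2,B) [43 cells changed]:
BBBBB
BBBBB
BBBBB
BBBBB
BBBBB
BBBBB
BBBBB
BBBBB
BBBBB
After op 3 paint(8,1,B):
BBBBB
BBBBB
BBBBB
BBBBB
BBBBB
BBBBB
BBBBB
BBBBB
BBBBB
After op 4 paint(7,4,Y):
BBBBB
BBBBB
BBBBB
BBBBB
BBBBB
BBBBB
BBBBB
BBBBY
BBBBB
After op 5 paint(3,4,W):
BBBBB
BBBBB
BBBBB
BBBBW
BBBBB
BBBBB
BBBBB
BBBBY
BBBBB
After op 6 paint(8,0,K):
BBBBB
BBBBB
BBBBB
BBBBW
BBBBB
BBBBB
BBBBB
BBBBY
KBBBB

Answer: BBBBB
BBBBB
BBBBB
BBBBW
BBBBB
BBBBB
BBBBB
BBBBY
KBBBB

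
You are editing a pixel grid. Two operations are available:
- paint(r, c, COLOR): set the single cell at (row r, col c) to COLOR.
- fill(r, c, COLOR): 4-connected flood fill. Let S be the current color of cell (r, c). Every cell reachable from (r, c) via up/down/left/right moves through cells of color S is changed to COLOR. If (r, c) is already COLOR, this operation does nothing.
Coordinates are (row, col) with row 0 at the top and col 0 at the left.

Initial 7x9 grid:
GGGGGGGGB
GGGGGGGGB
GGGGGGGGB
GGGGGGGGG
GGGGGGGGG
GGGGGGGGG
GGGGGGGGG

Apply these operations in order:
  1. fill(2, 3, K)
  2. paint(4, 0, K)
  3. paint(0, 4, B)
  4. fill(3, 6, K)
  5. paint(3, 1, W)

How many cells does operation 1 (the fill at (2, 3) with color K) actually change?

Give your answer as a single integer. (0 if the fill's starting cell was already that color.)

After op 1 fill(2,3,K) [60 cells changed]:
KKKKKKKKB
KKKKKKKKB
KKKKKKKKB
KKKKKKKKK
KKKKKKKKK
KKKKKKKKK
KKKKKKKKK

Answer: 60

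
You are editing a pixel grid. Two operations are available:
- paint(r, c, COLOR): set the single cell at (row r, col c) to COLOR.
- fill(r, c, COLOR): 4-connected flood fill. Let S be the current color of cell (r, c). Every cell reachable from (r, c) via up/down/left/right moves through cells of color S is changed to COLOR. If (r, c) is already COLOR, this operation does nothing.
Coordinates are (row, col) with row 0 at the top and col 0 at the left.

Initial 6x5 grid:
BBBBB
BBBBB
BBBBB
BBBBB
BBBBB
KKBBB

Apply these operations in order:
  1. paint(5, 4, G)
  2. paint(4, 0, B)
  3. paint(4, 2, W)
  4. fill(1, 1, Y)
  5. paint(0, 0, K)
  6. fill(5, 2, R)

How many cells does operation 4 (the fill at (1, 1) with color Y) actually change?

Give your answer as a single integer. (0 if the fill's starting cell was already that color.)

After op 1 paint(5,4,G):
BBBBB
BBBBB
BBBBB
BBBBB
BBBBB
KKBBG
After op 2 paint(4,0,B):
BBBBB
BBBBB
BBBBB
BBBBB
BBBBB
KKBBG
After op 3 paint(4,2,W):
BBBBB
BBBBB
BBBBB
BBBBB
BBWBB
KKBBG
After op 4 fill(1,1,Y) [26 cells changed]:
YYYYY
YYYYY
YYYYY
YYYYY
YYWYY
KKYYG

Answer: 26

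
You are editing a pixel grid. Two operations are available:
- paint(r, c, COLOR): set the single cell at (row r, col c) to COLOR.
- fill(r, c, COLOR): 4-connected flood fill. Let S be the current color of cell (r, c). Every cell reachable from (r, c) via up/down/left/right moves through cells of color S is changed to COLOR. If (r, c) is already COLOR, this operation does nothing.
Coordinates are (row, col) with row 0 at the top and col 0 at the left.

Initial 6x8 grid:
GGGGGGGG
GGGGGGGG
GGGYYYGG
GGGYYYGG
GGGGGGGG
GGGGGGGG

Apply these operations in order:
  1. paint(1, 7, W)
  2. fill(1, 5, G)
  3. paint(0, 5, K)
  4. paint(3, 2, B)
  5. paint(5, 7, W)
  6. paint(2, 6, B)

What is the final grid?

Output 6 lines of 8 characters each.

Answer: GGGGGKGG
GGGGGGGW
GGGYYYBG
GGBYYYGG
GGGGGGGG
GGGGGGGW

Derivation:
After op 1 paint(1,7,W):
GGGGGGGG
GGGGGGGW
GGGYYYGG
GGGYYYGG
GGGGGGGG
GGGGGGGG
After op 2 fill(1,5,G) [0 cells changed]:
GGGGGGGG
GGGGGGGW
GGGYYYGG
GGGYYYGG
GGGGGGGG
GGGGGGGG
After op 3 paint(0,5,K):
GGGGGKGG
GGGGGGGW
GGGYYYGG
GGGYYYGG
GGGGGGGG
GGGGGGGG
After op 4 paint(3,2,B):
GGGGGKGG
GGGGGGGW
GGGYYYGG
GGBYYYGG
GGGGGGGG
GGGGGGGG
After op 5 paint(5,7,W):
GGGGGKGG
GGGGGGGW
GGGYYYGG
GGBYYYGG
GGGGGGGG
GGGGGGGW
After op 6 paint(2,6,B):
GGGGGKGG
GGGGGGGW
GGGYYYBG
GGBYYYGG
GGGGGGGG
GGGGGGGW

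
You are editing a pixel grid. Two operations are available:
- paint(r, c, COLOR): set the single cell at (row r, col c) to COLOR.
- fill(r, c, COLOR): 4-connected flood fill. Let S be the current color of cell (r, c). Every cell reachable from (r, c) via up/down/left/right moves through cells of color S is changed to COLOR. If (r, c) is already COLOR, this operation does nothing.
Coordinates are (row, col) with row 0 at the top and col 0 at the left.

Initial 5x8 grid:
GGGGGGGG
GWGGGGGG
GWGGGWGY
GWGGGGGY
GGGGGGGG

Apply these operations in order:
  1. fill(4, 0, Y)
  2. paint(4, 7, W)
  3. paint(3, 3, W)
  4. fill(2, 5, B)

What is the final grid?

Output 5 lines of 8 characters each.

After op 1 fill(4,0,Y) [34 cells changed]:
YYYYYYYY
YWYYYYYY
YWYYYWYY
YWYYYYYY
YYYYYYYY
After op 2 paint(4,7,W):
YYYYYYYY
YWYYYYYY
YWYYYWYY
YWYYYYYY
YYYYYYYW
After op 3 paint(3,3,W):
YYYYYYYY
YWYYYYYY
YWYYYWYY
YWYWYYYY
YYYYYYYW
After op 4 fill(2,5,B) [1 cells changed]:
YYYYYYYY
YWYYYYYY
YWYYYBYY
YWYWYYYY
YYYYYYYW

Answer: YYYYYYYY
YWYYYYYY
YWYYYBYY
YWYWYYYY
YYYYYYYW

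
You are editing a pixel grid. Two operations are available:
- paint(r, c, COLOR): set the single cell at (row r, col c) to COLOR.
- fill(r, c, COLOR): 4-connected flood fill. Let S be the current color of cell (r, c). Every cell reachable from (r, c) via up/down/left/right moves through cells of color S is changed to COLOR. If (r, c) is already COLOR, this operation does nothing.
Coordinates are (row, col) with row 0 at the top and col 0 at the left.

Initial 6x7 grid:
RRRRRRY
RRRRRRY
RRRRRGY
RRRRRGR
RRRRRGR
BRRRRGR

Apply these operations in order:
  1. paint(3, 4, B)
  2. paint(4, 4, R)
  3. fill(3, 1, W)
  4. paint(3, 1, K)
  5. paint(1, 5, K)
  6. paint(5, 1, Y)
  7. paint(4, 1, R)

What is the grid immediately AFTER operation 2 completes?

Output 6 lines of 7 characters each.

After op 1 paint(3,4,B):
RRRRRRY
RRRRRRY
RRRRRGY
RRRRBGR
RRRRRGR
BRRRRGR
After op 2 paint(4,4,R):
RRRRRRY
RRRRRRY
RRRRRGY
RRRRBGR
RRRRRGR
BRRRRGR

Answer: RRRRRRY
RRRRRRY
RRRRRGY
RRRRBGR
RRRRRGR
BRRRRGR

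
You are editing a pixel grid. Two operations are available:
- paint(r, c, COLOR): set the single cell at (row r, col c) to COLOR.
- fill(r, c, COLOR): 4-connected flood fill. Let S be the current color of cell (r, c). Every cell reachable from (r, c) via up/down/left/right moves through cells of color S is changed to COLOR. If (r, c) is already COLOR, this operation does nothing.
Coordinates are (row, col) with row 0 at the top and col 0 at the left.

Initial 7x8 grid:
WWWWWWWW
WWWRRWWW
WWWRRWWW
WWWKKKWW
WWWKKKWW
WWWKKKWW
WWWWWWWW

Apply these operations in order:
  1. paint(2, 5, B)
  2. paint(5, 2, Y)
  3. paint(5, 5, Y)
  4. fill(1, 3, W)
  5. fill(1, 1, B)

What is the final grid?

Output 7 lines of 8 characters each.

After op 1 paint(2,5,B):
WWWWWWWW
WWWRRWWW
WWWRRBWW
WWWKKKWW
WWWKKKWW
WWWKKKWW
WWWWWWWW
After op 2 paint(5,2,Y):
WWWWWWWW
WWWRRWWW
WWWRRBWW
WWWKKKWW
WWWKKKWW
WWYKKKWW
WWWWWWWW
After op 3 paint(5,5,Y):
WWWWWWWW
WWWRRWWW
WWWRRBWW
WWWKKKWW
WWWKKKWW
WWYKKYWW
WWWWWWWW
After op 4 fill(1,3,W) [4 cells changed]:
WWWWWWWW
WWWWWWWW
WWWWWBWW
WWWKKKWW
WWWKKKWW
WWYKKYWW
WWWWWWWW
After op 5 fill(1,1,B) [45 cells changed]:
BBBBBBBB
BBBBBBBB
BBBBBBBB
BBBKKKBB
BBBKKKBB
BBYKKYBB
BBBBBBBB

Answer: BBBBBBBB
BBBBBBBB
BBBBBBBB
BBBKKKBB
BBBKKKBB
BBYKKYBB
BBBBBBBB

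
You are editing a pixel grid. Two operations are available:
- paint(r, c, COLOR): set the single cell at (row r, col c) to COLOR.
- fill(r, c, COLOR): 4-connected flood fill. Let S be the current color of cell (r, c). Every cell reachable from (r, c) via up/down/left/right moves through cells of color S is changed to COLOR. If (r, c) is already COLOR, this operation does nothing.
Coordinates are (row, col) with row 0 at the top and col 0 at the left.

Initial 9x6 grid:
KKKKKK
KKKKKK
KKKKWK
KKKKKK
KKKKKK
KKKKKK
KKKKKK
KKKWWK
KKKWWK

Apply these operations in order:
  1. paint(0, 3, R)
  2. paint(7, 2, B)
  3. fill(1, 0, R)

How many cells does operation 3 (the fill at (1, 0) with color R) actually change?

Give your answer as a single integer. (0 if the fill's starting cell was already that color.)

Answer: 47

Derivation:
After op 1 paint(0,3,R):
KKKRKK
KKKKKK
KKKKWK
KKKKKK
KKKKKK
KKKKKK
KKKKKK
KKKWWK
KKKWWK
After op 2 paint(7,2,B):
KKKRKK
KKKKKK
KKKKWK
KKKKKK
KKKKKK
KKKKKK
KKKKKK
KKBWWK
KKKWWK
After op 3 fill(1,0,R) [47 cells changed]:
RRRRRR
RRRRRR
RRRRWR
RRRRRR
RRRRRR
RRRRRR
RRRRRR
RRBWWR
RRRWWR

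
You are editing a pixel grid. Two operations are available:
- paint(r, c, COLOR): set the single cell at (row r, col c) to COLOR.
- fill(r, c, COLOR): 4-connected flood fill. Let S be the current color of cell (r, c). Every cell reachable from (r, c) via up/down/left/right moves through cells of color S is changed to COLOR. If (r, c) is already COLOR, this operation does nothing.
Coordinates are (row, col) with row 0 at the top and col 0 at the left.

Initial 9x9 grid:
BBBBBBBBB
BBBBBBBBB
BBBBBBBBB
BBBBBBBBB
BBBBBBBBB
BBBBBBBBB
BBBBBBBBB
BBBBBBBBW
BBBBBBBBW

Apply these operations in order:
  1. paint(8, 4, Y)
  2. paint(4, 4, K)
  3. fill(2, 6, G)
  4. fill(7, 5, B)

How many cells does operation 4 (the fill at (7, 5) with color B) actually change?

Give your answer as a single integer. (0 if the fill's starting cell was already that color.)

Answer: 77

Derivation:
After op 1 paint(8,4,Y):
BBBBBBBBB
BBBBBBBBB
BBBBBBBBB
BBBBBBBBB
BBBBBBBBB
BBBBBBBBB
BBBBBBBBB
BBBBBBBBW
BBBBYBBBW
After op 2 paint(4,4,K):
BBBBBBBBB
BBBBBBBBB
BBBBBBBBB
BBBBBBBBB
BBBBKBBBB
BBBBBBBBB
BBBBBBBBB
BBBBBBBBW
BBBBYBBBW
After op 3 fill(2,6,G) [77 cells changed]:
GGGGGGGGG
GGGGGGGGG
GGGGGGGGG
GGGGGGGGG
GGGGKGGGG
GGGGGGGGG
GGGGGGGGG
GGGGGGGGW
GGGGYGGGW
After op 4 fill(7,5,B) [77 cells changed]:
BBBBBBBBB
BBBBBBBBB
BBBBBBBBB
BBBBBBBBB
BBBBKBBBB
BBBBBBBBB
BBBBBBBBB
BBBBBBBBW
BBBBYBBBW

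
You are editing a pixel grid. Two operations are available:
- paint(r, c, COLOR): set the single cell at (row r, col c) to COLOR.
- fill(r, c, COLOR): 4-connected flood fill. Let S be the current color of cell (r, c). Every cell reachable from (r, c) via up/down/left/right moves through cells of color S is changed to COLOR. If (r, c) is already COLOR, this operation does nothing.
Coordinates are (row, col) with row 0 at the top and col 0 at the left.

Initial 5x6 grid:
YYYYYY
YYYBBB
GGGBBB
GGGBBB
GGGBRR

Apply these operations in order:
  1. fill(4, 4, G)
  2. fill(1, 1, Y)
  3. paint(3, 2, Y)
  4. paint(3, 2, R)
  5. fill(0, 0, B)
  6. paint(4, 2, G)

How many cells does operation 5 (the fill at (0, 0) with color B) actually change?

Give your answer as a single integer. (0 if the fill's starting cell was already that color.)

Answer: 9

Derivation:
After op 1 fill(4,4,G) [2 cells changed]:
YYYYYY
YYYBBB
GGGBBB
GGGBBB
GGGBGG
After op 2 fill(1,1,Y) [0 cells changed]:
YYYYYY
YYYBBB
GGGBBB
GGGBBB
GGGBGG
After op 3 paint(3,2,Y):
YYYYYY
YYYBBB
GGGBBB
GGYBBB
GGGBGG
After op 4 paint(3,2,R):
YYYYYY
YYYBBB
GGGBBB
GGRBBB
GGGBGG
After op 5 fill(0,0,B) [9 cells changed]:
BBBBBB
BBBBBB
GGGBBB
GGRBBB
GGGBGG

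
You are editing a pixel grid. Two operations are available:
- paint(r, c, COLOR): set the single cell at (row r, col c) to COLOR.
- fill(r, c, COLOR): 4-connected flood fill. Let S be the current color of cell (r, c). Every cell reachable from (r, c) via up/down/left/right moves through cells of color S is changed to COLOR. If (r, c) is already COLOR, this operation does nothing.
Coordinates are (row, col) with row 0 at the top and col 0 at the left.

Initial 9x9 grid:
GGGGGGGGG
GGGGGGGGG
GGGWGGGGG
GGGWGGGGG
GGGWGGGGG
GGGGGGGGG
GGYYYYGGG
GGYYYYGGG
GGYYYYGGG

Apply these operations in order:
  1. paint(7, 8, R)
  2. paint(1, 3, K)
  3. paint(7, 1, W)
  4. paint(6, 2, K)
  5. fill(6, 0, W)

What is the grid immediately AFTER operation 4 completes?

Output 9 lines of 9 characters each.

After op 1 paint(7,8,R):
GGGGGGGGG
GGGGGGGGG
GGGWGGGGG
GGGWGGGGG
GGGWGGGGG
GGGGGGGGG
GGYYYYGGG
GGYYYYGGR
GGYYYYGGG
After op 2 paint(1,3,K):
GGGGGGGGG
GGGKGGGGG
GGGWGGGGG
GGGWGGGGG
GGGWGGGGG
GGGGGGGGG
GGYYYYGGG
GGYYYYGGR
GGYYYYGGG
After op 3 paint(7,1,W):
GGGGGGGGG
GGGKGGGGG
GGGWGGGGG
GGGWGGGGG
GGGWGGGGG
GGGGGGGGG
GGYYYYGGG
GWYYYYGGR
GGYYYYGGG
After op 4 paint(6,2,K):
GGGGGGGGG
GGGKGGGGG
GGGWGGGGG
GGGWGGGGG
GGGWGGGGG
GGGGGGGGG
GGKYYYGGG
GWYYYYGGR
GGYYYYGGG

Answer: GGGGGGGGG
GGGKGGGGG
GGGWGGGGG
GGGWGGGGG
GGGWGGGGG
GGGGGGGGG
GGKYYYGGG
GWYYYYGGR
GGYYYYGGG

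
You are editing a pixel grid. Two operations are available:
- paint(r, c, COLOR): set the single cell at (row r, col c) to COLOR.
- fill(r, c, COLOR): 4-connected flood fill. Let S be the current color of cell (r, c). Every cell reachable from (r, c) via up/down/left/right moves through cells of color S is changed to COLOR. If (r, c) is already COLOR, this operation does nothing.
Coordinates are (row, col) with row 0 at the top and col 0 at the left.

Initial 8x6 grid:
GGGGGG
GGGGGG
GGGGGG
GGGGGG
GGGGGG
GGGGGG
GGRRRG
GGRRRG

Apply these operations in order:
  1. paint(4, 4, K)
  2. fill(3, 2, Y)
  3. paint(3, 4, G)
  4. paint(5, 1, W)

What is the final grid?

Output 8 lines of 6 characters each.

After op 1 paint(4,4,K):
GGGGGG
GGGGGG
GGGGGG
GGGGGG
GGGGKG
GGGGGG
GGRRRG
GGRRRG
After op 2 fill(3,2,Y) [41 cells changed]:
YYYYYY
YYYYYY
YYYYYY
YYYYYY
YYYYKY
YYYYYY
YYRRRY
YYRRRY
After op 3 paint(3,4,G):
YYYYYY
YYYYYY
YYYYYY
YYYYGY
YYYYKY
YYYYYY
YYRRRY
YYRRRY
After op 4 paint(5,1,W):
YYYYYY
YYYYYY
YYYYYY
YYYYGY
YYYYKY
YWYYYY
YYRRRY
YYRRRY

Answer: YYYYYY
YYYYYY
YYYYYY
YYYYGY
YYYYKY
YWYYYY
YYRRRY
YYRRRY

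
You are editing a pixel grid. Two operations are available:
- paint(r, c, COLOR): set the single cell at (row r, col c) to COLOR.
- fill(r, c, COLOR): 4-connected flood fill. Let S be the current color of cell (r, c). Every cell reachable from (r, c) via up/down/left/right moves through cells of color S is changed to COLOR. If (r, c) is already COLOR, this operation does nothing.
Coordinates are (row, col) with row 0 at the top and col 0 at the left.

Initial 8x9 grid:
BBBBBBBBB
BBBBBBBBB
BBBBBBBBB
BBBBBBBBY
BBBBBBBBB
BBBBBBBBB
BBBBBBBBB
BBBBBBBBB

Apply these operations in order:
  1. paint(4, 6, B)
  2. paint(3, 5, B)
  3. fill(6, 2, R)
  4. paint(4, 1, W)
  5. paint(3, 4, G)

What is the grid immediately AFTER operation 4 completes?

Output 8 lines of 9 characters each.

After op 1 paint(4,6,B):
BBBBBBBBB
BBBBBBBBB
BBBBBBBBB
BBBBBBBBY
BBBBBBBBB
BBBBBBBBB
BBBBBBBBB
BBBBBBBBB
After op 2 paint(3,5,B):
BBBBBBBBB
BBBBBBBBB
BBBBBBBBB
BBBBBBBBY
BBBBBBBBB
BBBBBBBBB
BBBBBBBBB
BBBBBBBBB
After op 3 fill(6,2,R) [71 cells changed]:
RRRRRRRRR
RRRRRRRRR
RRRRRRRRR
RRRRRRRRY
RRRRRRRRR
RRRRRRRRR
RRRRRRRRR
RRRRRRRRR
After op 4 paint(4,1,W):
RRRRRRRRR
RRRRRRRRR
RRRRRRRRR
RRRRRRRRY
RWRRRRRRR
RRRRRRRRR
RRRRRRRRR
RRRRRRRRR

Answer: RRRRRRRRR
RRRRRRRRR
RRRRRRRRR
RRRRRRRRY
RWRRRRRRR
RRRRRRRRR
RRRRRRRRR
RRRRRRRRR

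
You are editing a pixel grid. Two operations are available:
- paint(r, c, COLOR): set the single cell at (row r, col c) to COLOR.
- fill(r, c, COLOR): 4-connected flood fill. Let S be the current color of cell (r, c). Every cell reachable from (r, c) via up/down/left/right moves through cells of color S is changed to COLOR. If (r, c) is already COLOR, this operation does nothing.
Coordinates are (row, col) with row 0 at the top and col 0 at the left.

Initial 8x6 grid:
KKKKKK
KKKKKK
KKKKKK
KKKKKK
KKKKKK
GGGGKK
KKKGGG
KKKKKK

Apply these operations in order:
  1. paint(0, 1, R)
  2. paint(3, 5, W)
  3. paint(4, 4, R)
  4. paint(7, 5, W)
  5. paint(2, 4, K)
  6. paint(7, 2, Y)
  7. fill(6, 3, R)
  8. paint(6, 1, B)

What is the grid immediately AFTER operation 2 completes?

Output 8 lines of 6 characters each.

Answer: KRKKKK
KKKKKK
KKKKKK
KKKKKW
KKKKKK
GGGGKK
KKKGGG
KKKKKK

Derivation:
After op 1 paint(0,1,R):
KRKKKK
KKKKKK
KKKKKK
KKKKKK
KKKKKK
GGGGKK
KKKGGG
KKKKKK
After op 2 paint(3,5,W):
KRKKKK
KKKKKK
KKKKKK
KKKKKW
KKKKKK
GGGGKK
KKKGGG
KKKKKK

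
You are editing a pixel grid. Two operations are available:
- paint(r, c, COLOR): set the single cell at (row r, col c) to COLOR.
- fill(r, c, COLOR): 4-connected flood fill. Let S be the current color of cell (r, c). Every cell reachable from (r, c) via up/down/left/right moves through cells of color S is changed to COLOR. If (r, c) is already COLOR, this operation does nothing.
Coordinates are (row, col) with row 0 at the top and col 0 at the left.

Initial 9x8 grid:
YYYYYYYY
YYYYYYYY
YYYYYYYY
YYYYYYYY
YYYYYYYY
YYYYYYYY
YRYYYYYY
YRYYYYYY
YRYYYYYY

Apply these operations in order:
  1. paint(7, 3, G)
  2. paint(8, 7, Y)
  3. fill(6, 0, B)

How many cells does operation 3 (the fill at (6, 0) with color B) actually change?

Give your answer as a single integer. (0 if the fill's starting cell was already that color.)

Answer: 68

Derivation:
After op 1 paint(7,3,G):
YYYYYYYY
YYYYYYYY
YYYYYYYY
YYYYYYYY
YYYYYYYY
YYYYYYYY
YRYYYYYY
YRYGYYYY
YRYYYYYY
After op 2 paint(8,7,Y):
YYYYYYYY
YYYYYYYY
YYYYYYYY
YYYYYYYY
YYYYYYYY
YYYYYYYY
YRYYYYYY
YRYGYYYY
YRYYYYYY
After op 3 fill(6,0,B) [68 cells changed]:
BBBBBBBB
BBBBBBBB
BBBBBBBB
BBBBBBBB
BBBBBBBB
BBBBBBBB
BRBBBBBB
BRBGBBBB
BRBBBBBB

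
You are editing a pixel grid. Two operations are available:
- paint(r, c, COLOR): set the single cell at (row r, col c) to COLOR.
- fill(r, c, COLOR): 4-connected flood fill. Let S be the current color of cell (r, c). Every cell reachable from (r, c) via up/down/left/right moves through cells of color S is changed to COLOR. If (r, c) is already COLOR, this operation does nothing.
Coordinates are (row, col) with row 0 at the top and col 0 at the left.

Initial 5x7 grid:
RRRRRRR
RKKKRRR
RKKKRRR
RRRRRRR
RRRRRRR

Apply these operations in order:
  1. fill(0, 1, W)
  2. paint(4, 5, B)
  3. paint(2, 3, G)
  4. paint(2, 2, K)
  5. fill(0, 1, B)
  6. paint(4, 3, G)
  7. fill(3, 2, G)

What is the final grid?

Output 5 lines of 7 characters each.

Answer: GGGGGGG
GKKKGGG
GKKGGGG
GGGGGGG
GGGGGGG

Derivation:
After op 1 fill(0,1,W) [29 cells changed]:
WWWWWWW
WKKKWWW
WKKKWWW
WWWWWWW
WWWWWWW
After op 2 paint(4,5,B):
WWWWWWW
WKKKWWW
WKKKWWW
WWWWWWW
WWWWWBW
After op 3 paint(2,3,G):
WWWWWWW
WKKKWWW
WKKGWWW
WWWWWWW
WWWWWBW
After op 4 paint(2,2,K):
WWWWWWW
WKKKWWW
WKKGWWW
WWWWWWW
WWWWWBW
After op 5 fill(0,1,B) [28 cells changed]:
BBBBBBB
BKKKBBB
BKKGBBB
BBBBBBB
BBBBBBB
After op 6 paint(4,3,G):
BBBBBBB
BKKKBBB
BKKGBBB
BBBBBBB
BBBGBBB
After op 7 fill(3,2,G) [28 cells changed]:
GGGGGGG
GKKKGGG
GKKGGGG
GGGGGGG
GGGGGGG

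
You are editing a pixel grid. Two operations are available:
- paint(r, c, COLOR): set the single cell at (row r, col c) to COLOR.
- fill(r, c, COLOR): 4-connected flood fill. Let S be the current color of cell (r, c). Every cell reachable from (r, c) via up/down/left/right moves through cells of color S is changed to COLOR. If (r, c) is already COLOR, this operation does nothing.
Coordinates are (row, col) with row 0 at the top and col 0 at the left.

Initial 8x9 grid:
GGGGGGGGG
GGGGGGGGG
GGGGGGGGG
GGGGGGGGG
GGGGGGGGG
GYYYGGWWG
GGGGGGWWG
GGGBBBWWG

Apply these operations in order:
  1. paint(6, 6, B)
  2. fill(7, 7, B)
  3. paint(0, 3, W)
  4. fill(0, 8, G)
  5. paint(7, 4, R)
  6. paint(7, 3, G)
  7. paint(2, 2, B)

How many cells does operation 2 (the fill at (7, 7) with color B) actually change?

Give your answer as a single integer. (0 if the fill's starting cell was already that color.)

After op 1 paint(6,6,B):
GGGGGGGGG
GGGGGGGGG
GGGGGGGGG
GGGGGGGGG
GGGGGGGGG
GYYYGGWWG
GGGGGGBWG
GGGBBBWWG
After op 2 fill(7,7,B) [5 cells changed]:
GGGGGGGGG
GGGGGGGGG
GGGGGGGGG
GGGGGGGGG
GGGGGGGGG
GYYYGGBBG
GGGGGGBBG
GGGBBBBBG

Answer: 5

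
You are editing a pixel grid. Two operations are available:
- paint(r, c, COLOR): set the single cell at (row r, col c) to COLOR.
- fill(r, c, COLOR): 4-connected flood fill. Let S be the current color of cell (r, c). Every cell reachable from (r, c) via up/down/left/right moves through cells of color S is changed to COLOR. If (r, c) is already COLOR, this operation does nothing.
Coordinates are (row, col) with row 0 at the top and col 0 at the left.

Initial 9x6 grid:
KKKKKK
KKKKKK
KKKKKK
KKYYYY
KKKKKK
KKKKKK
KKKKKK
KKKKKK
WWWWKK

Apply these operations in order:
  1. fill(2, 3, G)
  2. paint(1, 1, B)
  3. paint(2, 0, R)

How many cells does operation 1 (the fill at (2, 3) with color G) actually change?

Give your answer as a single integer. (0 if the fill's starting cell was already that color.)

After op 1 fill(2,3,G) [46 cells changed]:
GGGGGG
GGGGGG
GGGGGG
GGYYYY
GGGGGG
GGGGGG
GGGGGG
GGGGGG
WWWWGG

Answer: 46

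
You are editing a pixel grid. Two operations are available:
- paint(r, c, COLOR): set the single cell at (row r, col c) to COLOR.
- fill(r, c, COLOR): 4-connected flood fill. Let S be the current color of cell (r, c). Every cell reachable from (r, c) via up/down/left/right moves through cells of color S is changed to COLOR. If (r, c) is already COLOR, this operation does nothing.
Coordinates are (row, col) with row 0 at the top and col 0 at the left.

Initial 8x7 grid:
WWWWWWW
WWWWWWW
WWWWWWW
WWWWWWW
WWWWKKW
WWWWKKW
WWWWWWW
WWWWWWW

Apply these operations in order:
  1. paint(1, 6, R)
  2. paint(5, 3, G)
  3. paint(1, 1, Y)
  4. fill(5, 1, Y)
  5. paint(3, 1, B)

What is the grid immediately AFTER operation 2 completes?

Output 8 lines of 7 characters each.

After op 1 paint(1,6,R):
WWWWWWW
WWWWWWR
WWWWWWW
WWWWWWW
WWWWKKW
WWWWKKW
WWWWWWW
WWWWWWW
After op 2 paint(5,3,G):
WWWWWWW
WWWWWWR
WWWWWWW
WWWWWWW
WWWWKKW
WWWGKKW
WWWWWWW
WWWWWWW

Answer: WWWWWWW
WWWWWWR
WWWWWWW
WWWWWWW
WWWWKKW
WWWGKKW
WWWWWWW
WWWWWWW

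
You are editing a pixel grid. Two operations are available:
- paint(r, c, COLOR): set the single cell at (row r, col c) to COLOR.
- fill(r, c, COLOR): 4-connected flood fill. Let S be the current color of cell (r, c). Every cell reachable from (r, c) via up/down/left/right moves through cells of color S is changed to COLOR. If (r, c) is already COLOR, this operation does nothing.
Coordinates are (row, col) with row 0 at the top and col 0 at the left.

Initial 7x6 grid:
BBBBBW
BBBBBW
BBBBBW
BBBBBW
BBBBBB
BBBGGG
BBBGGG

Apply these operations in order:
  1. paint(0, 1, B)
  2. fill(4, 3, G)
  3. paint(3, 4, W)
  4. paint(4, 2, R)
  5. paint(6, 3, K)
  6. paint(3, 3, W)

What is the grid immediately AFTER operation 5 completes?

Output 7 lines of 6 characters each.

Answer: GGGGGW
GGGGGW
GGGGGW
GGGGWW
GGRGGG
GGGGGG
GGGKGG

Derivation:
After op 1 paint(0,1,B):
BBBBBW
BBBBBW
BBBBBW
BBBBBW
BBBBBB
BBBGGG
BBBGGG
After op 2 fill(4,3,G) [32 cells changed]:
GGGGGW
GGGGGW
GGGGGW
GGGGGW
GGGGGG
GGGGGG
GGGGGG
After op 3 paint(3,4,W):
GGGGGW
GGGGGW
GGGGGW
GGGGWW
GGGGGG
GGGGGG
GGGGGG
After op 4 paint(4,2,R):
GGGGGW
GGGGGW
GGGGGW
GGGGWW
GGRGGG
GGGGGG
GGGGGG
After op 5 paint(6,3,K):
GGGGGW
GGGGGW
GGGGGW
GGGGWW
GGRGGG
GGGGGG
GGGKGG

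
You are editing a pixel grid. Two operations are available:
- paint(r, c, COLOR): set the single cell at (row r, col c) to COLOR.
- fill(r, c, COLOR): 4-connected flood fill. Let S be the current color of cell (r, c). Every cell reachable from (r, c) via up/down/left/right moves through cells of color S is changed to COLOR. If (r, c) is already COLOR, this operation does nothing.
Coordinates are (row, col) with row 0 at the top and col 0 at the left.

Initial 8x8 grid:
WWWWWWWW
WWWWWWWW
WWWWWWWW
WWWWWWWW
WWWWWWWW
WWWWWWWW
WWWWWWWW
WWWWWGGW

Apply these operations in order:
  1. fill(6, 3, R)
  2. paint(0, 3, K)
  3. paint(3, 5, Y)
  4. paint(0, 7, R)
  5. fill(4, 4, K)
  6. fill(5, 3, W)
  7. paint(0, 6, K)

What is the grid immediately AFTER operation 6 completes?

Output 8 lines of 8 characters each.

After op 1 fill(6,3,R) [62 cells changed]:
RRRRRRRR
RRRRRRRR
RRRRRRRR
RRRRRRRR
RRRRRRRR
RRRRRRRR
RRRRRRRR
RRRRRGGR
After op 2 paint(0,3,K):
RRRKRRRR
RRRRRRRR
RRRRRRRR
RRRRRRRR
RRRRRRRR
RRRRRRRR
RRRRRRRR
RRRRRGGR
After op 3 paint(3,5,Y):
RRRKRRRR
RRRRRRRR
RRRRRRRR
RRRRRYRR
RRRRRRRR
RRRRRRRR
RRRRRRRR
RRRRRGGR
After op 4 paint(0,7,R):
RRRKRRRR
RRRRRRRR
RRRRRRRR
RRRRRYRR
RRRRRRRR
RRRRRRRR
RRRRRRRR
RRRRRGGR
After op 5 fill(4,4,K) [60 cells changed]:
KKKKKKKK
KKKKKKKK
KKKKKKKK
KKKKKYKK
KKKKKKKK
KKKKKKKK
KKKKKKKK
KKKKKGGK
After op 6 fill(5,3,W) [61 cells changed]:
WWWWWWWW
WWWWWWWW
WWWWWWWW
WWWWWYWW
WWWWWWWW
WWWWWWWW
WWWWWWWW
WWWWWGGW

Answer: WWWWWWWW
WWWWWWWW
WWWWWWWW
WWWWWYWW
WWWWWWWW
WWWWWWWW
WWWWWWWW
WWWWWGGW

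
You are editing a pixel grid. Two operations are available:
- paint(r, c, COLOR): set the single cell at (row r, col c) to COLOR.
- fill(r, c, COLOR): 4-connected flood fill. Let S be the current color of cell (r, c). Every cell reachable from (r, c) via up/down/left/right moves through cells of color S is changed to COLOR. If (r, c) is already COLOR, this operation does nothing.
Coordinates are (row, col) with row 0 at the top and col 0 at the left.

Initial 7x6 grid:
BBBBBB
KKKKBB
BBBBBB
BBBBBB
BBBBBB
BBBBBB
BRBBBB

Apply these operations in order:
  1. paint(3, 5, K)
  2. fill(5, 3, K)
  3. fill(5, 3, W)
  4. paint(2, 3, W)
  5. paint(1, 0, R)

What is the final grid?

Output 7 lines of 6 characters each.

After op 1 paint(3,5,K):
BBBBBB
KKKKBB
BBBBBB
BBBBBK
BBBBBB
BBBBBB
BRBBBB
After op 2 fill(5,3,K) [36 cells changed]:
KKKKKK
KKKKKK
KKKKKK
KKKKKK
KKKKKK
KKKKKK
KRKKKK
After op 3 fill(5,3,W) [41 cells changed]:
WWWWWW
WWWWWW
WWWWWW
WWWWWW
WWWWWW
WWWWWW
WRWWWW
After op 4 paint(2,3,W):
WWWWWW
WWWWWW
WWWWWW
WWWWWW
WWWWWW
WWWWWW
WRWWWW
After op 5 paint(1,0,R):
WWWWWW
RWWWWW
WWWWWW
WWWWWW
WWWWWW
WWWWWW
WRWWWW

Answer: WWWWWW
RWWWWW
WWWWWW
WWWWWW
WWWWWW
WWWWWW
WRWWWW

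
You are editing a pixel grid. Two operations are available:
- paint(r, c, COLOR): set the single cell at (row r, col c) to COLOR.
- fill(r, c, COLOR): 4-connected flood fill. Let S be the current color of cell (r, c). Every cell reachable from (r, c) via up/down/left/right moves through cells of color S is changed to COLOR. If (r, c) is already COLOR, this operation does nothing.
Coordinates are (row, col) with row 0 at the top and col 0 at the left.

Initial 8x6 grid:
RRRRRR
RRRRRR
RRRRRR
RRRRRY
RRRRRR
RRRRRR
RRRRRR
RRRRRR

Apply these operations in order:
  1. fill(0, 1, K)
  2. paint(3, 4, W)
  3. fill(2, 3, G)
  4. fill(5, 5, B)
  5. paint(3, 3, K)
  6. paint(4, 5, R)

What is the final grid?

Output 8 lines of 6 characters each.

After op 1 fill(0,1,K) [47 cells changed]:
KKKKKK
KKKKKK
KKKKKK
KKKKKY
KKKKKK
KKKKKK
KKKKKK
KKKKKK
After op 2 paint(3,4,W):
KKKKKK
KKKKKK
KKKKKK
KKKKWY
KKKKKK
KKKKKK
KKKKKK
KKKKKK
After op 3 fill(2,3,G) [46 cells changed]:
GGGGGG
GGGGGG
GGGGGG
GGGGWY
GGGGGG
GGGGGG
GGGGGG
GGGGGG
After op 4 fill(5,5,B) [46 cells changed]:
BBBBBB
BBBBBB
BBBBBB
BBBBWY
BBBBBB
BBBBBB
BBBBBB
BBBBBB
After op 5 paint(3,3,K):
BBBBBB
BBBBBB
BBBBBB
BBBKWY
BBBBBB
BBBBBB
BBBBBB
BBBBBB
After op 6 paint(4,5,R):
BBBBBB
BBBBBB
BBBBBB
BBBKWY
BBBBBR
BBBBBB
BBBBBB
BBBBBB

Answer: BBBBBB
BBBBBB
BBBBBB
BBBKWY
BBBBBR
BBBBBB
BBBBBB
BBBBBB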